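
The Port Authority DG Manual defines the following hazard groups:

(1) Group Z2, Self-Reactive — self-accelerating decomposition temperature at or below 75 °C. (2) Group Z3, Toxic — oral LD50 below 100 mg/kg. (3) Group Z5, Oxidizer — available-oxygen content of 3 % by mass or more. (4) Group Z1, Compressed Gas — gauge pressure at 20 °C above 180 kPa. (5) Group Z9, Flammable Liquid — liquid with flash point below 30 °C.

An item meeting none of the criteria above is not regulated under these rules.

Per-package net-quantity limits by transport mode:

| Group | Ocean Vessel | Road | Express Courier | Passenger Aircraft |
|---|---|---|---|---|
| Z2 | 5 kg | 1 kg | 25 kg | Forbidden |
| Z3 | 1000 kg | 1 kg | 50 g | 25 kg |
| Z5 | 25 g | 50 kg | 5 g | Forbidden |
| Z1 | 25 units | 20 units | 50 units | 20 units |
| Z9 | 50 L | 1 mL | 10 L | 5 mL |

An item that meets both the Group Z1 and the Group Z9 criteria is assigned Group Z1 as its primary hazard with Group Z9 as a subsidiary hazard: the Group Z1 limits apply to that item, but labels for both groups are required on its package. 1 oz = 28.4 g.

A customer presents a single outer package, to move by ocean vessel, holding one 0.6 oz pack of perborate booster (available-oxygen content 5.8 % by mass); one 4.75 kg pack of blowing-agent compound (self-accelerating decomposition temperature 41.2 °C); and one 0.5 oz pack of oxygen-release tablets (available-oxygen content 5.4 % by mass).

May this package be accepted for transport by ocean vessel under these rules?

No

Available-oxygen content 5.8 % by mass meets the Group Z5 criterion (Oxidizer), so the perborate booster is Group Z5.
Blowing-agent compound: self-accelerating decomposition temperature 41.2 °C ≤ 75 °C → Group Z2 (Self-Reactive).
Oxygen-release tablets: available-oxygen content 5.4 % by mass ≥ 3 % by mass → Group Z5 (Oxidizer).
Group Z5 net quantity: (one 0.6 oz pack = 17.04 g) + (one 0.5 oz pack = 14.2 g) = 31.24 g.
31.24 g exceeds the ocean vessel limit of 25 g for Group Z5.
Group Z2 quantity: 4.75 kg.
4.75 kg is within the ocean vessel limit of 5 kg for Group Z2.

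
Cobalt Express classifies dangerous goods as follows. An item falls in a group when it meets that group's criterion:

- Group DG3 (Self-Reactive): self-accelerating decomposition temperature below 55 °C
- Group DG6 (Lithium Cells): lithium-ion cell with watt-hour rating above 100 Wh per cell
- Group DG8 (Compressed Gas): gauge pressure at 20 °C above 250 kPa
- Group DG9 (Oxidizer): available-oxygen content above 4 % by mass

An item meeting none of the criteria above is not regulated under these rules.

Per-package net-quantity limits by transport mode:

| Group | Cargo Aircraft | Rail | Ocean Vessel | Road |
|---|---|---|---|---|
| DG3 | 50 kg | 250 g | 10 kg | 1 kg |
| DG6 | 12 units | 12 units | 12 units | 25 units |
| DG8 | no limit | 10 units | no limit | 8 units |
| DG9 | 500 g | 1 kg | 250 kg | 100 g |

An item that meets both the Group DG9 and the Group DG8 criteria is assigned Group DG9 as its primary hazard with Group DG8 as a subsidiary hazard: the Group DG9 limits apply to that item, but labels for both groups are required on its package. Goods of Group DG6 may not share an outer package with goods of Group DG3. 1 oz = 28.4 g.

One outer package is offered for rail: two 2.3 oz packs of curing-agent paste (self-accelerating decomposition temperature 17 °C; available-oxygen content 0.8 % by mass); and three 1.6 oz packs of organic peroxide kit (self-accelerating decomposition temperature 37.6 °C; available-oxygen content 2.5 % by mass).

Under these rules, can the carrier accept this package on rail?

Curing-agent paste: self-accelerating decomposition temperature 17 °C < 55 °C → Group DG3 (Self-Reactive).
The organic peroxide kit has self-accelerating decomposition temperature 37.6 °C, which is < 55 °C, so it is Group DG3 (Self-Reactive).
Group DG3 net quantity: (two 2.3 oz packs = 130.64 g) + (three 1.6 oz packs = 136.32 g) = 266.96 g.
That exceeds the Group DG3 rail limit of 250 g.

No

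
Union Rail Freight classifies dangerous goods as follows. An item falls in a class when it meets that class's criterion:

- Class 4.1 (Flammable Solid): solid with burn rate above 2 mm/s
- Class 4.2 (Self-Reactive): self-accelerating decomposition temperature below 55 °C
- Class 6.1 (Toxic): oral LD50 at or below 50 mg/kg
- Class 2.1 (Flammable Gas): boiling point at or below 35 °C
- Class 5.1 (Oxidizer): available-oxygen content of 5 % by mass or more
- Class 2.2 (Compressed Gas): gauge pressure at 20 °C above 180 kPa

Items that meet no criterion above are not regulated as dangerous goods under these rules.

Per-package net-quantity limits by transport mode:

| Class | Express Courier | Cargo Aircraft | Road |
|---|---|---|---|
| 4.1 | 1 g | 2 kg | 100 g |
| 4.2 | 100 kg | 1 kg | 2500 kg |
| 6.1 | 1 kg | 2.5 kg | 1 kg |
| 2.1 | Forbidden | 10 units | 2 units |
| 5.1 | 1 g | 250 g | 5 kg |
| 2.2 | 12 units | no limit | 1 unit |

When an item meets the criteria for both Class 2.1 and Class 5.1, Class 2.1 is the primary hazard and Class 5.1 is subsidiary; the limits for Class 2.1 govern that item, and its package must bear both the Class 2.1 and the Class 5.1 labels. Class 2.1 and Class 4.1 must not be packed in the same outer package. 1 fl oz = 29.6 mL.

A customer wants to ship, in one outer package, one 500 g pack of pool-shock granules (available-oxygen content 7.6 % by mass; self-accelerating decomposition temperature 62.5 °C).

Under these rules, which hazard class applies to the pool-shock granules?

Class 5.1

The pool-shock granules have available-oxygen content 7.6 % by mass, which is ≥ 5 % by mass, so they are Class 5.1 (Oxidizer).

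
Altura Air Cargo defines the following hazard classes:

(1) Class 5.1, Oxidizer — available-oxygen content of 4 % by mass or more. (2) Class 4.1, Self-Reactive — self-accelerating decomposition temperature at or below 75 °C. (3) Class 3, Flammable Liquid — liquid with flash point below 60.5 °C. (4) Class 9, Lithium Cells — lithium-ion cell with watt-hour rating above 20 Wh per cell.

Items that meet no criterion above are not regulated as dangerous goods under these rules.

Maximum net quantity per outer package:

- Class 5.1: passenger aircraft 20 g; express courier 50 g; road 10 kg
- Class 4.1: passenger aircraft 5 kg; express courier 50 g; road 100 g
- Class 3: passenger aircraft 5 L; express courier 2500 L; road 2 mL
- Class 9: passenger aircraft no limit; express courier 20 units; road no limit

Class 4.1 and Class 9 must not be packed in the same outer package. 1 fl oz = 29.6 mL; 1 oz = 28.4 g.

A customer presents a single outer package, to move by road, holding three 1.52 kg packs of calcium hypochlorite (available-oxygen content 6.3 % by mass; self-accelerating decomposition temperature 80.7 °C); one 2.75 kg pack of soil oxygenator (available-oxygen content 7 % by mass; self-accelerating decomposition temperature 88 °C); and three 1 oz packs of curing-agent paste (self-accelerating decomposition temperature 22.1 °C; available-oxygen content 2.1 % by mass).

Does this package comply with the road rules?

Yes

Calcium hypochlorite: available-oxygen content 6.3 % by mass ≥ 4 % by mass → Class 5.1 (Oxidizer).
Soil oxygenator: available-oxygen content 7 % by mass ≥ 4 % by mass → Class 5.1 (Oxidizer).
With self-accelerating decomposition temperature 22.1 °C (≤ 75 °C), the curing-agent paste falls in Class 4.1.
Class 4.1 quantity: three 1 oz packs = 85.2 g.
85.2 g is within the road limit of 100 g for Class 4.1.
Class 5.1 net quantity: (three 1.52 kg packs = 4.56 kg) + 2.75 kg = 7.31 kg.
7.31 kg ≤ 10 kg (road limit, Class 5.1) — within limit.
The segregation rule (Class 4.1 with Class 9) does not apply to Class 4.1 with Class 5.1.
Every hazard class is within its road limit and no segregation rule is violated.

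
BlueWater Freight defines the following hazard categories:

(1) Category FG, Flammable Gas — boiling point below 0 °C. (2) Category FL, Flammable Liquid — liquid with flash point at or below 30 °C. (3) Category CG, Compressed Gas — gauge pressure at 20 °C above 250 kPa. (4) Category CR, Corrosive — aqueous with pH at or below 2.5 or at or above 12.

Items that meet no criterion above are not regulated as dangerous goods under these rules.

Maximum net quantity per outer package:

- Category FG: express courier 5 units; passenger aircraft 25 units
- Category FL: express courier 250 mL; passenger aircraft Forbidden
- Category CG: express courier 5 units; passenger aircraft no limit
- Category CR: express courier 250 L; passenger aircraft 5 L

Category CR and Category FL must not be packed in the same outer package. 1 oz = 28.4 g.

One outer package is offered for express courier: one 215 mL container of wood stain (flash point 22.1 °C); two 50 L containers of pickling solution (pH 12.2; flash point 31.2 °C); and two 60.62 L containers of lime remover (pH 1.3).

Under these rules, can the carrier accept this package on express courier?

Wood stain: flash point 22.1 °C ≤ 30 °C → Category FL (Flammable Liquid).
Pickling solution: pH 12.2 ≥ 12 → Category CR (Corrosive).
Lime remover: pH 1.3 ≤ 2.5 → Category CR (Corrosive).
Total Category CR: (two 50 L containers = 100 L) + (two 60.62 L containers = 121.24 L) = 221.24 L.
221.24 L ≤ 250 L (express courier limit, Category CR) — within limit.
Category FL quantity: 215 mL.
215 mL is within the express courier limit of 250 mL for Category FL.
Category CR and Category FL may not share an outer package.

No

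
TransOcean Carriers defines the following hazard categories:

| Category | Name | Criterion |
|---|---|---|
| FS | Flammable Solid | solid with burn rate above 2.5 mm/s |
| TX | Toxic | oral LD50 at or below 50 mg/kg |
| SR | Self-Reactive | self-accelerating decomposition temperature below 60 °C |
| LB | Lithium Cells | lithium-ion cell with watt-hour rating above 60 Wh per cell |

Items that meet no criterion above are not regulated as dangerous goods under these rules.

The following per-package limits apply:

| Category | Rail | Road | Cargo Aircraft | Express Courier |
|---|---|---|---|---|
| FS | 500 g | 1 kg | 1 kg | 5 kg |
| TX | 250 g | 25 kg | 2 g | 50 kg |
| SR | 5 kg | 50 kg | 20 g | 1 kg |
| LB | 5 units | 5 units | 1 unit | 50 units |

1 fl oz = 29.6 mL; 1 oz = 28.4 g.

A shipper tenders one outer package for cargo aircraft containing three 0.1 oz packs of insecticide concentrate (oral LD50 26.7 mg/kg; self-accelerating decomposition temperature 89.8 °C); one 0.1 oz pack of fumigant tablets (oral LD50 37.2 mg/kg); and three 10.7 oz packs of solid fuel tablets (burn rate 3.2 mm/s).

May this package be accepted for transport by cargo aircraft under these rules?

Oral LD50 26.7 mg/kg meets the Category TX criterion (Toxic), so the insecticide concentrate is Category TX.
Oral LD50 37.2 mg/kg meets the Category TX criterion (Toxic), so the fumigant tablets are Category TX.
The solid fuel tablets have burn rate 3.2 mm/s, which is > 2.5 mm/s, so they are Category FS (Flammable Solid).
Category FS quantity: three 10.7 oz packs = 911.64 g.
That is within the Category FS cargo aircraft limit of 1 kg.
Category TX net quantity: (three 0.1 oz packs = 8.52 g) + (one 0.1 oz pack = 2.84 g) = 11.36 g.
That exceeds the Category TX cargo aircraft limit of 2 g.

No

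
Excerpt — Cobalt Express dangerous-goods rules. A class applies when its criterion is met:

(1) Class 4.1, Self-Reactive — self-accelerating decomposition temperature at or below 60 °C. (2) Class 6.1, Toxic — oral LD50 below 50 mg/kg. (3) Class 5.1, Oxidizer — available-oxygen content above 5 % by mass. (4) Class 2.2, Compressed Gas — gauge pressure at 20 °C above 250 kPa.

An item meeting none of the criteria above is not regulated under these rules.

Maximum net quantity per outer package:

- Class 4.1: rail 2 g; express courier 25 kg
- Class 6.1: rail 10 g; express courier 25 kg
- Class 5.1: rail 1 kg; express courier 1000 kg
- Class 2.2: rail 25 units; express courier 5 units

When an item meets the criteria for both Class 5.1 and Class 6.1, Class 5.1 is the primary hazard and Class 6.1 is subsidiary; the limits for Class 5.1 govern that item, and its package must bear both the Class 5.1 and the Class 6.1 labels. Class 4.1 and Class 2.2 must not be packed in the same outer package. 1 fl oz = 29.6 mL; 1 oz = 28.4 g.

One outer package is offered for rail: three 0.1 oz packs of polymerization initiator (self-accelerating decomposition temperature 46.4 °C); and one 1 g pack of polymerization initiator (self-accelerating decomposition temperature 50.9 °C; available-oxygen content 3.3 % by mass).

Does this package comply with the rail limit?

Self-accelerating decomposition temperature 46.4 °C meets the Class 4.1 criterion (Self-Reactive), so the polymerization initiator is Class 4.1.
With self-accelerating decomposition temperature 50.9 °C (≤ 60 °C), the polymerization initiator falls in Class 4.1.
Class 4.1 net quantity: (three 0.1 oz packs = 8.52 g) + 1 g = 9.52 g.
9.52 g exceeds the rail limit of 2 g for Class 4.1.

No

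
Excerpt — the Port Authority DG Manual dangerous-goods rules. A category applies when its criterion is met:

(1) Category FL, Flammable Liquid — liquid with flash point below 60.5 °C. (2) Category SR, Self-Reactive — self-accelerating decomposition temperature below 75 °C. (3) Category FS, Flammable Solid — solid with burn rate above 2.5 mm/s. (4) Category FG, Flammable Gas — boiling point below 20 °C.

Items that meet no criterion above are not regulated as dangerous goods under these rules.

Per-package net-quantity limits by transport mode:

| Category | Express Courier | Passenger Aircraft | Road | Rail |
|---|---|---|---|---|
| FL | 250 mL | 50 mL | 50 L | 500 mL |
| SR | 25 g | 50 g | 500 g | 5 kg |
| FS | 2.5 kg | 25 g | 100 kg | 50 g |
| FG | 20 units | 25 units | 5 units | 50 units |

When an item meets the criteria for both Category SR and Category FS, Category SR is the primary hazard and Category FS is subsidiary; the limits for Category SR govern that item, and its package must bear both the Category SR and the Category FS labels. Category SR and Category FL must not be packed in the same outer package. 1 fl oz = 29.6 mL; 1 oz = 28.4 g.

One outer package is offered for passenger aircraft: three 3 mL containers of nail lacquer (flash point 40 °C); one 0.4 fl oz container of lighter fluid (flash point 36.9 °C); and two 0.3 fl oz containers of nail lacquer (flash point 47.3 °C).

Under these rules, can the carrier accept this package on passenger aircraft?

Yes

The nail lacquer has flash point 40 °C, which is < 60.5 °C, so it is Category FL (Flammable Liquid).
With flash point 36.9 °C (< 60.5 °C), the lighter fluid falls in Category FL.
With flash point 47.3 °C (< 60.5 °C), the nail lacquer falls in Category FL.
Category FL net quantity: (three 3 mL containers = 9 mL) + (one 0.4 fl oz container = 11.84 mL) + (two 0.3 fl oz containers = 17.76 mL) = 38.6 mL.
38.6 mL ≤ 50 mL (passenger aircraft limit, Category FL) — within limit.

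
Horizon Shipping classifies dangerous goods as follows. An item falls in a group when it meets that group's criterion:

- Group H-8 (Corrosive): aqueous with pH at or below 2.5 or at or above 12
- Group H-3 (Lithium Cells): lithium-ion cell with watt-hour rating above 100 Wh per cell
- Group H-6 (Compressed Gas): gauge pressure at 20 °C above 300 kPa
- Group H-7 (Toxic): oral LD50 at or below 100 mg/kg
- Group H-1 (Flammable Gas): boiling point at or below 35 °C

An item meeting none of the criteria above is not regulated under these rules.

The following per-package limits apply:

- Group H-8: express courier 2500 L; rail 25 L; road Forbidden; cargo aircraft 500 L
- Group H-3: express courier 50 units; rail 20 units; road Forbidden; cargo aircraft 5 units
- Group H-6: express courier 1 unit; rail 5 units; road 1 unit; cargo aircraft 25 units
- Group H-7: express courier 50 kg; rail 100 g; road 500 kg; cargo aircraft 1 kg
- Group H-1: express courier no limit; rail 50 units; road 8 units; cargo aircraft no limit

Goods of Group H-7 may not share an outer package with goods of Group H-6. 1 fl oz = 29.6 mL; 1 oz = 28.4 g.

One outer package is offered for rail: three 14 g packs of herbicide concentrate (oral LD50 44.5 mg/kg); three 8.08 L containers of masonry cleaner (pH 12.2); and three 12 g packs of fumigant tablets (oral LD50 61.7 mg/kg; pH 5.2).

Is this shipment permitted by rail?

Herbicide concentrate: oral LD50 44.5 mg/kg ≤ 100 mg/kg → Group H-7 (Toxic).
Masonry cleaner: pH 12.2 ≥ 12 → Group H-8 (Corrosive).
Fumigant tablets: oral LD50 61.7 mg/kg ≤ 100 mg/kg → Group H-7 (Toxic).
Group H-7 net quantity: (three 14 g packs = 42 g) + (three 12 g packs = 36 g) = 78 g.
78 g ≤ 100 g (rail limit, Group H-7) — within limit.
Group H-8 quantity: three 8.08 L containers = 24.24 L.
That is within the Group H-8 rail limit of 25 L.
The segregation rule (Group H-7 with Group H-6) does not apply to Group H-7 with Group H-8.
Every hazard group is within its rail limit and no segregation rule is violated.

Yes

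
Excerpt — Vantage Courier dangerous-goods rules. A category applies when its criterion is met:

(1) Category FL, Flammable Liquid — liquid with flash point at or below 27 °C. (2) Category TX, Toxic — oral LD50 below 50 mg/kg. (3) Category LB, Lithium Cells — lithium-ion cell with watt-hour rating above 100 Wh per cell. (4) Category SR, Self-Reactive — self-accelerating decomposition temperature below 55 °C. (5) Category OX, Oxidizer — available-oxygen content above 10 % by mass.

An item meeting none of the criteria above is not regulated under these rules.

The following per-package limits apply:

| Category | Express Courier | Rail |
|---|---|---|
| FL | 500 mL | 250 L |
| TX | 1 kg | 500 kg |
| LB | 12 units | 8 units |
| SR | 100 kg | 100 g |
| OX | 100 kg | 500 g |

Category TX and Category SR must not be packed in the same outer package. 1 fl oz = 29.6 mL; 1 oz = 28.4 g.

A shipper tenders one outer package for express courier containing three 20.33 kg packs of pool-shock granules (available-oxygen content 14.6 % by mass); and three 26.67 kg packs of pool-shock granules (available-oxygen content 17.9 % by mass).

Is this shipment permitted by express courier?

No

With available-oxygen content 14.6 % by mass (> 10 % by mass), the pool-shock granules fall in Category OX.
Available-oxygen content 17.9 % by mass meets the Category OX criterion (Oxidizer), so the pool-shock granules are Category OX.
Total Category OX: (three 20.33 kg packs = 60.99 kg) + (three 26.67 kg packs = 80.01 kg) = 141 kg.
141 kg > 100 kg (express courier limit, Category OX) — over the limit.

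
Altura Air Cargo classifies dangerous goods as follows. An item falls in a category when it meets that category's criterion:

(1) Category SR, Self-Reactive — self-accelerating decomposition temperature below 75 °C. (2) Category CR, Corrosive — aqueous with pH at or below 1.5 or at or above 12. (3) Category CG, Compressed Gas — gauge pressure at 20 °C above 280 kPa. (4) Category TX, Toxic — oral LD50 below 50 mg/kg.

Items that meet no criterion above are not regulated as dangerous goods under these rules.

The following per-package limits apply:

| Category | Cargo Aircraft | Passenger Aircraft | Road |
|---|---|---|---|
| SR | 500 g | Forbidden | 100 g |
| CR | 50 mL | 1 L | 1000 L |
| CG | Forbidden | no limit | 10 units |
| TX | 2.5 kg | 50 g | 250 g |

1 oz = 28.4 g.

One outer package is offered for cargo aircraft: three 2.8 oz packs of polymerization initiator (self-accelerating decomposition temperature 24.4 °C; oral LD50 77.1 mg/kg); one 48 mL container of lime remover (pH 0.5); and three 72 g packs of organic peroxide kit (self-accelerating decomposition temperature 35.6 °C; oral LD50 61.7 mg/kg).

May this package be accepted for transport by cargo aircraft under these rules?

With self-accelerating decomposition temperature 24.4 °C (< 75 °C), the polymerization initiator falls in Category SR.
With pH 0.5 (≤ 1.5), the lime remover falls in Category CR.
Self-accelerating decomposition temperature 35.6 °C meets the Category SR criterion (Self-Reactive), so the organic peroxide kit is Category SR.
Total Category SR: (three 2.8 oz packs = 238.56 g) + (three 72 g packs = 216 g) = 454.56 g.
That is within the Category SR cargo aircraft limit of 500 g.
Category CR quantity: 48 mL.
48 mL ≤ 50 mL (cargo aircraft limit, Category CR) — within limit.
Every hazard category is within its cargo aircraft limit and no segregation rule is violated.

Yes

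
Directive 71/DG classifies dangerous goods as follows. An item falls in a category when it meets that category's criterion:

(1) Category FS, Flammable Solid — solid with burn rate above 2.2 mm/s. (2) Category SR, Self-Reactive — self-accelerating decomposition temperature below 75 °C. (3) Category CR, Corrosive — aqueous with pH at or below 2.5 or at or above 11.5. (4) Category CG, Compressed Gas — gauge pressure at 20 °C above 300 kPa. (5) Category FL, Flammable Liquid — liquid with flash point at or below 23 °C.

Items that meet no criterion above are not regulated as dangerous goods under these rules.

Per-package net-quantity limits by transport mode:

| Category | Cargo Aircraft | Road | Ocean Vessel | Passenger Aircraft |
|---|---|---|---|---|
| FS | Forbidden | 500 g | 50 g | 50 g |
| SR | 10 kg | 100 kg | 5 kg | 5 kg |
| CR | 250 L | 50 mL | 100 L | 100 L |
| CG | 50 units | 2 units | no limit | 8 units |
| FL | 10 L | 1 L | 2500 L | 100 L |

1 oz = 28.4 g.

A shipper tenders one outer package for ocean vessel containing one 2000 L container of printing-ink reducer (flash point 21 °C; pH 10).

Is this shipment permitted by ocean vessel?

Yes

The printing-ink reducer has flash point 21 °C, which is ≤ 23 °C, so it is Category FL (Flammable Liquid).
Category FL quantity: 2000 L.
2000 L ≤ 2500 L (ocean vessel limit, Category FL) — within limit.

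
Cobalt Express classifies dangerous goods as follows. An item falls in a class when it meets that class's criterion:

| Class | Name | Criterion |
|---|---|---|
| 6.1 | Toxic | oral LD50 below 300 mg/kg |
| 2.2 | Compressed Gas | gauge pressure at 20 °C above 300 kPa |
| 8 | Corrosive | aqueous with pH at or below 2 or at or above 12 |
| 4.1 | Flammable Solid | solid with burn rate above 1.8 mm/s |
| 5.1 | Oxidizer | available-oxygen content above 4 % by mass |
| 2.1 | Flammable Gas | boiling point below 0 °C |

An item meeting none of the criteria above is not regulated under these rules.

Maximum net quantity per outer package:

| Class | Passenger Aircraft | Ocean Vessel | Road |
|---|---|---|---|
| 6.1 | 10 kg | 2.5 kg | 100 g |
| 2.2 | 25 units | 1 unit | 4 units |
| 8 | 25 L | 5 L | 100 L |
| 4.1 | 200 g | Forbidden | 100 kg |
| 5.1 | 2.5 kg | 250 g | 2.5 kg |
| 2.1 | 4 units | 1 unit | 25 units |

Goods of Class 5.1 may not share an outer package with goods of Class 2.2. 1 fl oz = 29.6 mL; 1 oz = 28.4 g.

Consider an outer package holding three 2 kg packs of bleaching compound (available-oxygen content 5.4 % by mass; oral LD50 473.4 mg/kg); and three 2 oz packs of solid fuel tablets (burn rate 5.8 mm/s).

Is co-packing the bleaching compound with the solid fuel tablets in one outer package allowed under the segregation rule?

Available-oxygen content 5.4 % by mass meets the Class 5.1 criterion (Oxidizer), so the bleaching compound is Class 5.1.
Burn rate 5.8 mm/s meets the Class 4.1 criterion (Flammable Solid), so the solid fuel tablets are Class 4.1.
No segregation rule bars Class 5.1 with Class 4.1.

Yes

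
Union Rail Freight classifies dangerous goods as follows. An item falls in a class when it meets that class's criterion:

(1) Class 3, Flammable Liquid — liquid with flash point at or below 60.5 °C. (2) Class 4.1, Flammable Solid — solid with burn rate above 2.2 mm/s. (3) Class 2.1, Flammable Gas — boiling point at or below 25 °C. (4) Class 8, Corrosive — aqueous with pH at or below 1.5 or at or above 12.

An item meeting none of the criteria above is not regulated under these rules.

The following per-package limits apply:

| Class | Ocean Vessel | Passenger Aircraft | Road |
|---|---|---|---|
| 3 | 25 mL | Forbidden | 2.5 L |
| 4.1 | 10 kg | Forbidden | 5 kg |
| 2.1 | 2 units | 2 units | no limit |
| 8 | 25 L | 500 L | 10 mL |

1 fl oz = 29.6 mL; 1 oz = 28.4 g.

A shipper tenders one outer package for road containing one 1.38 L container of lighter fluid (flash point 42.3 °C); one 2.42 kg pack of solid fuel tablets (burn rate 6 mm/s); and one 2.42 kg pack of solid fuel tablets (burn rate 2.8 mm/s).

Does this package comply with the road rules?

Yes

The lighter fluid has flash point 42.3 °C, which is ≤ 60.5 °C, so it is Class 3 (Flammable Liquid).
With burn rate 6 mm/s (> 2.2 mm/s), the solid fuel tablets fall in Class 4.1.
The solid fuel tablets have burn rate 2.8 mm/s, which is > 2.2 mm/s, so they are Class 4.1 (Flammable Solid).
Class 4.1 net quantity: 2.42 kg + 2.42 kg = 4.84 kg.
4.84 kg is within the road limit of 5 kg for Class 4.1.
Class 3 quantity: 1.38 L.
That is within the Class 3 road limit of 2.5 L.
Every hazard class is within its road limit and no segregation rule is violated.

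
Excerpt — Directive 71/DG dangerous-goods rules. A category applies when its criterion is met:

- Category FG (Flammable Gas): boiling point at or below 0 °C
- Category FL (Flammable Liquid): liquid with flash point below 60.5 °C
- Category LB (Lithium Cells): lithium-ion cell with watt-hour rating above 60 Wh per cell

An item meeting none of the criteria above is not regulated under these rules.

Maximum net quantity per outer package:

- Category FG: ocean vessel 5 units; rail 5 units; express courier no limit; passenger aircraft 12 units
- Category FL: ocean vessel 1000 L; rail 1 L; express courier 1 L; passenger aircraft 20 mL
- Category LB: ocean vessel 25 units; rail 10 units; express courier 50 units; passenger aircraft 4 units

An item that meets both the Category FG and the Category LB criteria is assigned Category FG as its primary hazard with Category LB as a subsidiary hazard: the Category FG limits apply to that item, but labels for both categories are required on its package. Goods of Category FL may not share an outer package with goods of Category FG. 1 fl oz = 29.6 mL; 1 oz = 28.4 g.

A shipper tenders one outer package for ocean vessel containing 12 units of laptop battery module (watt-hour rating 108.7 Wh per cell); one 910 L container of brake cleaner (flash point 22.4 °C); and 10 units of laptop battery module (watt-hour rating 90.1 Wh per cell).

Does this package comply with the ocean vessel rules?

Watt-hour rating 108.7 Wh per cell meets the Category LB criterion (Lithium Cells), so the laptop battery module is Category LB.
Flash point 22.4 °C meets the Category FL criterion (Flammable Liquid), so the brake cleaner is Category FL.
With watt-hour rating 90.1 Wh per cell (> 60 Wh per cell), the laptop battery module falls in Category LB.
Category FL quantity: 910 L.
That is within the Category FL ocean vessel limit of 1000 L.
Category LB net quantity: 12 units + 10 units = 22 units.
22 units is within the ocean vessel limit of 25 units for Category LB.
The segregation rule (Category FL with Category FG) does not apply to Category FL with Category LB.
Every hazard category is within its ocean vessel limit and no segregation rule is violated.

Yes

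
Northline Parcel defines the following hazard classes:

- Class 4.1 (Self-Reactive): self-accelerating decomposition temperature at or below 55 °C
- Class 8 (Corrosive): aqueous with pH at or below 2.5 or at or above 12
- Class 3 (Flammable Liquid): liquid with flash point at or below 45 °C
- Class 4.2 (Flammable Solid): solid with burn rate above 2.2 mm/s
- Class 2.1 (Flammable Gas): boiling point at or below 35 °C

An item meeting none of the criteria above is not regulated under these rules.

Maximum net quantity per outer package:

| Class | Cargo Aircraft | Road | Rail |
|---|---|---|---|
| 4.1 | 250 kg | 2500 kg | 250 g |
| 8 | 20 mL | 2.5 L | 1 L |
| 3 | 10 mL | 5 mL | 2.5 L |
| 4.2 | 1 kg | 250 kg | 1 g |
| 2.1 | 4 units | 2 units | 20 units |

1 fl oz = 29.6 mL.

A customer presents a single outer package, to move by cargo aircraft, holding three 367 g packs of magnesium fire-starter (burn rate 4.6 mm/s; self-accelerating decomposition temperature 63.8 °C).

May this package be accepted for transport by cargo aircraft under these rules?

No

The magnesium fire-starter has burn rate 4.6 mm/s, which is > 2.2 mm/s, so it is Class 4.2 (Flammable Solid).
Class 4.2 quantity: three 367 g packs = 1.101 kg.
1.101 kg exceeds the cargo aircraft limit of 1 kg for Class 4.2.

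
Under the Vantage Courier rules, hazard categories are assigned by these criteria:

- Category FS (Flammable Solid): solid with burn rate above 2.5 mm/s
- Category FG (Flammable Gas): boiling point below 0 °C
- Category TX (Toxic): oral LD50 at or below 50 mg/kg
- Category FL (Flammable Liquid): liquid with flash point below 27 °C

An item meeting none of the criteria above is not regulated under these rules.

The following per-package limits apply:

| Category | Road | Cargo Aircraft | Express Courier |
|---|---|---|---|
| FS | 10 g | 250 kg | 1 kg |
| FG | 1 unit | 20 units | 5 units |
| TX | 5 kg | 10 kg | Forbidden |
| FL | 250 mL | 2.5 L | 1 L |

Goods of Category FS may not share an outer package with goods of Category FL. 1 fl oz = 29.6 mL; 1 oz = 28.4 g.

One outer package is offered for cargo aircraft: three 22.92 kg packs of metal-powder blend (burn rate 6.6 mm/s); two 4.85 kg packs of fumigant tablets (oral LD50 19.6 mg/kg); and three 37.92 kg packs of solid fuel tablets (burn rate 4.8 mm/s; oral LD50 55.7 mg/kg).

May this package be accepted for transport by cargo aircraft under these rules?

Metal-powder blend: burn rate 6.6 mm/s > 2.5 mm/s → Category FS (Flammable Solid).
With oral LD50 19.6 mg/kg (≤ 50 mg/kg), the fumigant tablets fall in Category TX.
The solid fuel tablets have burn rate 4.8 mm/s, which is > 2.5 mm/s, so they are Category FS (Flammable Solid).
Category FS net quantity: (three 22.92 kg packs = 68.76 kg) + (three 37.92 kg packs = 113.76 kg) = 182.52 kg.
182.52 kg ≤ 250 kg (cargo aircraft limit, Category FS) — within limit.
Category TX quantity: two 4.85 kg packs = 9.7 kg.
That is within the Category TX cargo aircraft limit of 10 kg.
The segregation rule (Category FS with Category FL) does not apply to Category FS with Category TX.
Every hazard category is within its cargo aircraft limit and no segregation rule is violated.

Yes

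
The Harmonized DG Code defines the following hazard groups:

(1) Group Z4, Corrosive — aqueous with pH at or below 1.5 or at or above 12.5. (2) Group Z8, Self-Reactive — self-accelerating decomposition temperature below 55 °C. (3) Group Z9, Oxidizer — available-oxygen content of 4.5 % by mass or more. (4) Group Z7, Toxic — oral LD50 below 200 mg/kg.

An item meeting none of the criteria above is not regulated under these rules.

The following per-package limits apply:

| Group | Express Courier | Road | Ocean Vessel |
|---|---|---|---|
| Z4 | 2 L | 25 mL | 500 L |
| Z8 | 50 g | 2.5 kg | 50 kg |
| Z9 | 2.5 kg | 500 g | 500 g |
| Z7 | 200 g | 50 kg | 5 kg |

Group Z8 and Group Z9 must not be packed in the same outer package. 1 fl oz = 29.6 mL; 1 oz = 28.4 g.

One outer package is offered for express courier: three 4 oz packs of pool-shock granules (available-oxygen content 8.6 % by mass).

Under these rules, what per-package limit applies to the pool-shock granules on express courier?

Pool-shock granules: available-oxygen content 8.6 % by mass ≥ 4.5 % by mass → Group Z9 (Oxidizer).
The express courier limit for Group Z9 is 2.5 kg.

2.5 kg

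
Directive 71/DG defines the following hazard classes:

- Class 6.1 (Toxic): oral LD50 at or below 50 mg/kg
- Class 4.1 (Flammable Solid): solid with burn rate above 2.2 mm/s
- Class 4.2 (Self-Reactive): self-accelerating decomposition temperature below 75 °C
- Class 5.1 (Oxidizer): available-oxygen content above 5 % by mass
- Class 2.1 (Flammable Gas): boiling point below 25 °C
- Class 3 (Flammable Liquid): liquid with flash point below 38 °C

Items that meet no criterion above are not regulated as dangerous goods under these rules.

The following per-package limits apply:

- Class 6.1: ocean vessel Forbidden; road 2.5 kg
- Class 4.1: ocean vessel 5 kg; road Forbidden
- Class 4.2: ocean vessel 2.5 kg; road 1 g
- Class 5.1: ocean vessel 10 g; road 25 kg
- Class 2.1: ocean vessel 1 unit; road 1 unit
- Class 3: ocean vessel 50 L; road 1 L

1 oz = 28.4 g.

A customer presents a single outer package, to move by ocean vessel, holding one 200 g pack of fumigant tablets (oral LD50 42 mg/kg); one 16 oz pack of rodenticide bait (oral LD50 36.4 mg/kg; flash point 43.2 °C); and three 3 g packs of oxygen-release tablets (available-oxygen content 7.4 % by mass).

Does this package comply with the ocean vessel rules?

Oral LD50 42 mg/kg meets the Class 6.1 criterion (Toxic), so the fumigant tablets are Class 6.1.
Rodenticide bait: oral LD50 36.4 mg/kg ≤ 50 mg/kg → Class 6.1 (Toxic).
With available-oxygen content 7.4 % by mass (> 5 % by mass), the oxygen-release tablets fall in Class 5.1.
Class 6.1 net quantity: 200 g + (one 16 oz pack = 454.4 g) = 654.4 g.
By ocean vessel, Class 6.1 is Forbidden regardless of quantity.
Class 5.1 quantity: three 3 g packs = 9 g.
That is within the Class 5.1 ocean vessel limit of 10 g.

No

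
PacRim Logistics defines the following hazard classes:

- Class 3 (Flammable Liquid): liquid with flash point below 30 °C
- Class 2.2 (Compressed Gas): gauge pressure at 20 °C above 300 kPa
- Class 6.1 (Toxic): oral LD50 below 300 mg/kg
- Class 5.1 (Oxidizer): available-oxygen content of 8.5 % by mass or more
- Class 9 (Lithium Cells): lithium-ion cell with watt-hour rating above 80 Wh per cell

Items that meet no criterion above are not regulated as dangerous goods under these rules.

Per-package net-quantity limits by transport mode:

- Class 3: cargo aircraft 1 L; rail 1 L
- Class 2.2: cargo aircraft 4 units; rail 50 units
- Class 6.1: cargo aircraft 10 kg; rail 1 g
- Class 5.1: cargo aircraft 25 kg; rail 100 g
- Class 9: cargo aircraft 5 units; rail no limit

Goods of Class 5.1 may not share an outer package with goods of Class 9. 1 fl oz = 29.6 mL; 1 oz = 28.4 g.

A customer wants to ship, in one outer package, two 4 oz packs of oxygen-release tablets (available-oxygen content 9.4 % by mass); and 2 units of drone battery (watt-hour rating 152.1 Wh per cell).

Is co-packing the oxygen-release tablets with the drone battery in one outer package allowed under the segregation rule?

The oxygen-release tablets have available-oxygen content 9.4 % by mass, which is ≥ 8.5 % by mass, so they are Class 5.1 (Oxidizer).
The drone battery has watt-hour rating 152.1 Wh per cell, which is > 80 Wh per cell, so it is Class 9 (Lithium Cells).
Class 5.1 and Class 9 may not share an outer package.

No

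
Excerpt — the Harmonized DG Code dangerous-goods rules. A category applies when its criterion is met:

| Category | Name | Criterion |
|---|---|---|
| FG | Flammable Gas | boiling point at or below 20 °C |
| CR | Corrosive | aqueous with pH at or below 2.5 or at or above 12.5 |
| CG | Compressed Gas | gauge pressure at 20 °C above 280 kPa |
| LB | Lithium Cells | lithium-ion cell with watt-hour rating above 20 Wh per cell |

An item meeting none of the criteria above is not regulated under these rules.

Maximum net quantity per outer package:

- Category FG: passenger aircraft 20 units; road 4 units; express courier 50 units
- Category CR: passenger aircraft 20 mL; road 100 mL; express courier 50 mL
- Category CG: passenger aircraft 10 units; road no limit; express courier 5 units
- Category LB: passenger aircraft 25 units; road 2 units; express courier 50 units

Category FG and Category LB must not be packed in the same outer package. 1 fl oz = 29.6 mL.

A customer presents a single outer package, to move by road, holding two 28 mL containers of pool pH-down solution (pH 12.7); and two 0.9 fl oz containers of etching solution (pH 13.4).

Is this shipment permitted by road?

No

With pH 12.7 (≥ 12.5), the pool pH-down solution falls in Category CR.
pH 13.4 meets the Category CR criterion (Corrosive), so the etching solution is Category CR.
Category CR net quantity: (two 28 mL containers = 56 mL) + (two 0.9 fl oz containers = 53.28 mL) = 109.28 mL.
That exceeds the Category CR road limit of 100 mL.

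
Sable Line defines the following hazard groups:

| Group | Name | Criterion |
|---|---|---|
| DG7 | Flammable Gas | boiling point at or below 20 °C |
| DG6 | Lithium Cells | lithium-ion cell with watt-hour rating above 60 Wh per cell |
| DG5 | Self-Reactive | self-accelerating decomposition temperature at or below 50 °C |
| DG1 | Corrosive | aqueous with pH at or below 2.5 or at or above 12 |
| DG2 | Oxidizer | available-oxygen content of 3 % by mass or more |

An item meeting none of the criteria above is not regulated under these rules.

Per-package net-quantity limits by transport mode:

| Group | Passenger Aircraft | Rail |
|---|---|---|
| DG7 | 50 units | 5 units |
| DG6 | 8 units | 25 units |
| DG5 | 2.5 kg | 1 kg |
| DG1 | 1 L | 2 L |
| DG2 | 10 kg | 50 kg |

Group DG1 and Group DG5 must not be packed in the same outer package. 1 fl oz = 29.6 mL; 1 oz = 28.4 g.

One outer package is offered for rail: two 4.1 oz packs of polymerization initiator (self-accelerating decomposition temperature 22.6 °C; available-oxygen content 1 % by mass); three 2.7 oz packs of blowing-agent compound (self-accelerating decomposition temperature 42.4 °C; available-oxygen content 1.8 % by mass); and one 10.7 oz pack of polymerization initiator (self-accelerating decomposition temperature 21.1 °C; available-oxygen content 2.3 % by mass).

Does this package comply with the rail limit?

The polymerization initiator has self-accelerating decomposition temperature 22.6 °C, which is ≤ 50 °C, so it is Group DG5 (Self-Reactive).
The blowing-agent compound has self-accelerating decomposition temperature 42.4 °C, which is ≤ 50 °C, so it is Group DG5 (Self-Reactive).
With self-accelerating decomposition temperature 21.1 °C (≤ 50 °C), the polymerization initiator falls in Group DG5.
Total Group DG5: (two 4.1 oz packs = 232.88 g) + (three 2.7 oz packs = 230.04 g) + (one 10.7 oz pack = 303.88 g) = 766.8 g.
766.8 g is within the rail limit of 1 kg for Group DG5.

Yes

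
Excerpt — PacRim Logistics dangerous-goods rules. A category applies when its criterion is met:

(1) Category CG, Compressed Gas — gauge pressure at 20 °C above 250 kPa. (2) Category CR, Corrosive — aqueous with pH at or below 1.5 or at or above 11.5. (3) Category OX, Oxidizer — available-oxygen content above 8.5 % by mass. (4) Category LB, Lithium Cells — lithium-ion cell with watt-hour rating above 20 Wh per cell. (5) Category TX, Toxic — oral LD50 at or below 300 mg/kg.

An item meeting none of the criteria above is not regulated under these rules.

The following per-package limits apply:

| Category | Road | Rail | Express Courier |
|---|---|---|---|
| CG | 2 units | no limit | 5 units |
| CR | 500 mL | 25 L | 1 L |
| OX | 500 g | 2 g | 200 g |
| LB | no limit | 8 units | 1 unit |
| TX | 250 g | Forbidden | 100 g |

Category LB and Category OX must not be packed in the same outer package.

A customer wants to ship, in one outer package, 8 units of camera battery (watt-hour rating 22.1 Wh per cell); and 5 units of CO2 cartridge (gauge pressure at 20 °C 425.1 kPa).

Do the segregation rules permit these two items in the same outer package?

Yes

With watt-hour rating 22.1 Wh per cell (> 20 Wh per cell), the camera battery falls in Category LB.
CO2 cartridge: gauge pressure at 20 °C 425.1 kPa > 250 kPa → Category CG (Compressed Gas).
No segregation rule bars Category LB with Category CG.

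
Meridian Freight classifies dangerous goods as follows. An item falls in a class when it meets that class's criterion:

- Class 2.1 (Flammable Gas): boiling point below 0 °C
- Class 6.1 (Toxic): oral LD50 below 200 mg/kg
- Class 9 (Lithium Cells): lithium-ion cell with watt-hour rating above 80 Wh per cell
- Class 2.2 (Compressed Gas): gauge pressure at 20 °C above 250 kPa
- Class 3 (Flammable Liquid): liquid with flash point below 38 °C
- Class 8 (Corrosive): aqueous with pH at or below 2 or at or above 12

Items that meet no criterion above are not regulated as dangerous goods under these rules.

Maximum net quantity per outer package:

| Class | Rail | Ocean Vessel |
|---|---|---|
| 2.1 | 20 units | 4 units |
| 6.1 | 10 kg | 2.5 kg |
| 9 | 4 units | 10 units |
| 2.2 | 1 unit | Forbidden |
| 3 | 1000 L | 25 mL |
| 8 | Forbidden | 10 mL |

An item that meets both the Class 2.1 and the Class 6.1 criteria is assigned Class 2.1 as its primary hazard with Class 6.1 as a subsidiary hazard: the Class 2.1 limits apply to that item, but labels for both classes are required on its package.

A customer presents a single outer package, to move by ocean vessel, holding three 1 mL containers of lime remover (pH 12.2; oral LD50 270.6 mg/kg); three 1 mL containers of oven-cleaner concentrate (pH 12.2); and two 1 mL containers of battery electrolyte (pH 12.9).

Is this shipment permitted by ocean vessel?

The lime remover has pH 12.2, which is ≥ 12, so it is Class 8 (Corrosive).
With pH 12.2 (≥ 12), the oven-cleaner concentrate falls in Class 8.
Battery electrolyte: pH 12.9 ≥ 12 → Class 8 (Corrosive).
Total Class 8: (three 1 mL containers = 3 mL) + (three 1 mL containers = 3 mL) + (two 1 mL containers = 2 mL) = 8 mL.
8 mL is within the ocean vessel limit of 10 mL for Class 8.

Yes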